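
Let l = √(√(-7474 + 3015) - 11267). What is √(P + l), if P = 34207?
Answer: √(34207 + √(-11267 + 7*I*√91)) ≈ 184.95 + 0.287*I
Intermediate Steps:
l = √(-11267 + 7*I*√91) (l = √(√(-4459) - 11267) = √(7*I*√91 - 11267) = √(-11267 + 7*I*√91) ≈ 0.3145 + 106.15*I)
√(P + l) = √(34207 + √(-11267 + 7*I*√91))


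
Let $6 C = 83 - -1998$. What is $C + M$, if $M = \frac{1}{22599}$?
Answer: $\frac{15676175}{45198} \approx 346.83$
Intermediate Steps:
$C = \frac{2081}{6}$ ($C = \frac{83 - -1998}{6} = \frac{83 + 1998}{6} = \frac{1}{6} \cdot 2081 = \frac{2081}{6} \approx 346.83$)
$M = \frac{1}{22599} \approx 4.425 \cdot 10^{-5}$
$C + M = \frac{2081}{6} + \frac{1}{22599} = \frac{15676175}{45198}$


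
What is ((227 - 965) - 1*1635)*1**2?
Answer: -2373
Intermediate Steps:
((227 - 965) - 1*1635)*1**2 = (-738 - 1635)*1 = -2373*1 = -2373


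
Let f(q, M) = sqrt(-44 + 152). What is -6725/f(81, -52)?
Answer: -6725*sqrt(3)/18 ≈ -647.11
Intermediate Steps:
f(q, M) = 6*sqrt(3) (f(q, M) = sqrt(108) = 6*sqrt(3))
-6725/f(81, -52) = -6725*sqrt(3)/18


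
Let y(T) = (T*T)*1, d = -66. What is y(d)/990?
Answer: 22/5 ≈ 4.4000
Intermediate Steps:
y(T) = T**2 (y(T) = T**2*1 = T**2)
y(d)/990 = (-66)**2/990 = 4356*(1/990) = 22/5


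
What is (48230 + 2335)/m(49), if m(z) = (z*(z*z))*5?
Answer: 10113/117649 ≈ 0.085959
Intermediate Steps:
m(z) = 5*z³ (m(z) = (z*z²)*5 = z³*5 = 5*z³)
(48230 + 2335)/m(49) = (48230 + 2335)/((5*49³)) = 50565/((5*117649)) = 50565/588245 = 50565*(1/588245) = 10113/117649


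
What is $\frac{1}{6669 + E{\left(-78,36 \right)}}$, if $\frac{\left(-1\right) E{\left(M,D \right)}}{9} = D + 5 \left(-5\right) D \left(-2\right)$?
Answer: $- \frac{1}{9855} \approx -0.00010147$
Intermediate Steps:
$E{\left(M,D \right)} = - 459 D$ ($E{\left(M,D \right)} = - 9 \left(D + 5 \left(-5\right) D \left(-2\right)\right) = - 9 \left(D + - 25 D \left(-2\right)\right) = - 9 \left(D + 50 D\right) = - 9 \cdot 51 D = - 459 D$)
$\frac{1}{6669 + E{\left(-78,36 \right)}} = \frac{1}{6669 - 16524} = \frac{1}{-9855} = - \frac{1}{9855}$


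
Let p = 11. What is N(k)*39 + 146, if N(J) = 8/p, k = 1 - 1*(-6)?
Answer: 1918/11 ≈ 174.36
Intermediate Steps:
k = 7 (k = 1 + 6 = 7)
N(J) = 8/11
N(k)*39 + 146 = (8/11)*39 + 146 = 312/11 + 146 = 1918/11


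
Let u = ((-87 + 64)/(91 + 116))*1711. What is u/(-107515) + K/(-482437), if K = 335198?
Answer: -323523867023/466822926495 ≈ -0.69303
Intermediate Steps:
u = -1711/9 (u = -23/207*1711 = -23*1/207*1711 = -⅑*1711 = -1711/9 ≈ -190.11)
u/(-107515) + K/(-482437) = -1711/9/(-107515) + 335198/(-482437) = -1711/9*(-1/107515) + 335198*(-1/482437) = 1711/967635 - 335198/482437 = -323523867023/466822926495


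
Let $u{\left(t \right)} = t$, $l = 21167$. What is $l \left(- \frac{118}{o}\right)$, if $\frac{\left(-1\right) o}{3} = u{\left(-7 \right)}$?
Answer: $- \frac{2497706}{21} \approx -1.1894 \cdot 10^{5}$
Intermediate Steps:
$o = 21$ ($o = \left(-3\right) \left(-7\right) = 21$)
$l \left(- \frac{118}{o}\right) = 21167 \left(- \frac{118}{21}\right) = - \frac{2497706}{21}$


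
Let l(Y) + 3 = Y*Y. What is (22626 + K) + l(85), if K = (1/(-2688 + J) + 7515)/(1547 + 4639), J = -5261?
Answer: 733880467303/24586257 ≈ 29849.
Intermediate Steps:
l(Y) = -3 + Y**2 (l(Y) = -3 + Y*Y = -3 + Y**2)
K = 29868367/24586257 (K = (1/(-2688 - 5261) + 7515)/(1547 + 4639) = (1/(-7949) + 7515)/6186 = (-1/7949 + 7515)*(1/6186) = (59736734/7949)*(1/6186) = 29868367/24586257 ≈ 1.2148)
(22626 + K) + l(85) = (22626 + 29868367/24586257) + (-3 + 85**2) = 556318519249/24586257 + (-3 + 7225) = 556318519249/24586257 + 7222 = 733880467303/24586257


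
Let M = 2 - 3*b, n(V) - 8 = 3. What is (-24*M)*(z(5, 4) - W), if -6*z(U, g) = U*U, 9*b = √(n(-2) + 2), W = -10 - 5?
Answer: -520 + 260*√13/3 ≈ -207.52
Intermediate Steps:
n(V) = 11 (n(V) = 8 + 3 = 11)
W = -15
b = √13/9 (b = √(11 + 2)/9 = √13/9 ≈ 0.40062)
z(U, g) = -U²/6 (z(U, g) = -U*U/6 = -U²/6)
M = 2 - √13/3 ≈ 0.79815
(-24*M)*(z(5, 4) - W) = (-24*(2 - √13/3))*(-⅙*5² - 1*(-15)) = (-48 + 8*√13)*(-⅙*25 + 15) = (-48 + 8*√13)*(-25/6 + 15) = (-48 + 8*√13)*(65/6) = -520 + 260*√13/3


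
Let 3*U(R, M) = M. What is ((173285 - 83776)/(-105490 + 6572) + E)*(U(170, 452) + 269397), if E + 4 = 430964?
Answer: 34472137151336753/296754 ≈ 1.1616e+11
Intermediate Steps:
E = 430960 (E = -4 + 430964 = 430960)
U(R, M) = M/3
((173285 - 83776)/(-105490 + 6572) + E)*(U(170, 452) + 269397) = ((173285 - 83776)/(-105490 + 6572) + 430960)*((⅓)*452 + 269397) = (89509/(-98918) + 430960)*(452/3 + 269397) = (89509*(-1/98918) + 430960)*(808643/3) = (-89509/98918 + 430960)*(808643/3) = (42629611771/98918)*(808643/3) = 34472137151336753/296754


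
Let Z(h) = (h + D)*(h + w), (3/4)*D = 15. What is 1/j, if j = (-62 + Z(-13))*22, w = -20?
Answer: -1/6446 ≈ -0.00015514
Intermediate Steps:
D = 20 (D = (4/3)*15 = 20)
Z(h) = (-20 + h)*(20 + h) (Z(h) = (h + 20)*(h - 20) = (20 + h)*(-20 + h) = (-20 + h)*(20 + h))
j = -6446 (j = (-62 + (-400 + (-13)²))*22 = (-62 + (-400 + 169))*22 = (-62 - 231)*22 = -293*22 = -6446)
1/j = 1/(-6446) = -1/6446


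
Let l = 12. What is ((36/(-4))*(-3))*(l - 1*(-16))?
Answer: 756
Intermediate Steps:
((36/(-4))*(-3))*(l - 1*(-16)) = ((36/(-4))*(-3))*(12 - 1*(-16)) = ((36*(-1/4))*(-3))*(12 + 16) = -9*(-3)*28 = 27*28 = 756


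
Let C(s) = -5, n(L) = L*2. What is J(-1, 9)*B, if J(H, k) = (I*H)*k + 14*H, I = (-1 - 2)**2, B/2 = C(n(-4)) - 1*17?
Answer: 4180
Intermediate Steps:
n(L) = 2*L
B = -44 (B = 2*(-5 - 1*17) = 2*(-5 - 17) = 2*(-22) = -44)
I = 9 (I = (-3)**2 = 9)
J(H, k) = 14*H + 9*H*k (J(H, k) = (9*H)*k + 14*H = 9*H*k + 14*H = 14*H + 9*H*k)
J(-1, 9)*B = -(14 + 9*9)*(-44) = -(14 + 81)*(-44) = -1*95*(-44) = -95*(-44) = 4180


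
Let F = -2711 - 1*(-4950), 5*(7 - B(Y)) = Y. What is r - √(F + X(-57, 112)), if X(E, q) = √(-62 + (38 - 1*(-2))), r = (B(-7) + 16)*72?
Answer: 8784/5 - √(2239 + I*√22) ≈ 1709.5 - 0.049563*I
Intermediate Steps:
B(Y) = 7 - Y/5
F = 2239 (F = -2711 + 4950 = 2239)
r = 8784/5 (r = ((7 - ⅕*(-7)) + 16)*72 = ((7 + 7/5) + 16)*72 = (42/5 + 16)*72 = (122/5)*72 = 8784/5 ≈ 1756.8)
X(E, q) = I*√22 (X(E, q) = √(-62 + (38 + 2)) = √(-62 + 40) = √(-22) = I*√22)
r - √(F + X(-57, 112)) = 8784/5 - √(2239 + I*√22)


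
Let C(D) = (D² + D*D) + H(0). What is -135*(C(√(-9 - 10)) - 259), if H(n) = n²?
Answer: 40095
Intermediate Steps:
C(D) = 2*D² (C(D) = (D² + D*D) + 0² = (D² + D²) + 0 = 2*D² + 0 = 2*D²)
-135*(C(√(-9 - 10)) - 259) = -135*(2*(√(-9 - 10))² - 259) = -135*(2*(√(-19))² - 259) = -135*(2*(I*√19)² - 259) = -135*(2*(-19) - 259) = -135*(-38 - 259) = -135*(-297) = 40095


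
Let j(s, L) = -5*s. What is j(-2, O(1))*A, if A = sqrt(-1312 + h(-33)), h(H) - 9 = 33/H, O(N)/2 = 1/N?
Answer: 20*I*sqrt(326) ≈ 361.11*I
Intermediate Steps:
O(N) = 2/N (O(N) = 2*(1/N) = 2/N)
h(H) = 9 + 33/H
A = 2*I*sqrt(326) (A = sqrt(-1312 + (9 + 33/(-33))) = sqrt(-1312 + (9 + 33*(-1/33))) = sqrt(-1312 + (9 - 1)) = sqrt(-1312 + 8) = sqrt(-1304) = 2*I*sqrt(326) ≈ 36.111*I)
j(-2, O(1))*A = (-5*(-2))*(2*I*sqrt(326)) = 10*(2*I*sqrt(326)) = 20*I*sqrt(326)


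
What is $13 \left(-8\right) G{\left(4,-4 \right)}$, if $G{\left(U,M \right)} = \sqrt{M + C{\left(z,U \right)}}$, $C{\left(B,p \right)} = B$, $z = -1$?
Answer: $- 104 i \sqrt{5} \approx - 232.55 i$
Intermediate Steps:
$G{\left(U,M \right)} = \sqrt{-1 + M}$ ($G{\left(U,M \right)} = \sqrt{M - 1} = \sqrt{-1 + M}$)
$13 \left(-8\right) G{\left(4,-4 \right)} = 13 \left(-8\right) \sqrt{-1 - 4} = - 104 \sqrt{-5} = - 104 i \sqrt{5}$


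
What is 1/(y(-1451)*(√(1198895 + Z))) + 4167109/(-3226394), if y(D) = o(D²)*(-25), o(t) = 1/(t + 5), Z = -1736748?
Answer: -4167109/3226394 + 2105406*I*√537853/13446325 ≈ -1.2916 + 114.83*I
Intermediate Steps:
o(t) = 1/(5 + t)
y(D) = -25/(5 + D²)
1/(y(-1451)*(√(1198895 + Z))) + 4167109/(-3226394) = 1/(((-25/(5 + (-1451)²)))*(√(1198895 - 1736748))) + 4167109/(-3226394) = 1/(((-25/(5 + 2105401)))*(√(-537853))) + 4167109*(-1/3226394) = 1/(((-25/2105406))*((I*√537853))) - 4167109/3226394 = (-I*√537853/537853)/((-25*1/2105406)) - 4167109/3226394 = (-I*√537853/537853)/(-25/2105406) - 4167109/3226394 = -(-2105406)*I*√537853/13446325 - 4167109/3226394 = 2105406*I*√537853/13446325 - 4167109/3226394 = -4167109/3226394 + 2105406*I*√537853/13446325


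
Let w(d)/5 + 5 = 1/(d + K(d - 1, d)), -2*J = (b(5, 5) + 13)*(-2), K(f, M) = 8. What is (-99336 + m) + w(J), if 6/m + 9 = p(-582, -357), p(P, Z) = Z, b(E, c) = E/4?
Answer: -539429738/5429 ≈ -99361.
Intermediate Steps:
b(E, c) = E/4 (b(E, c) = E*(1/4) = E/4)
J = 57/4 (J = -((1/4)*5 + 13)*(-2)/2 = -(5/4 + 13)*(-2)/2 = -57*(-2)/8 = -1/2*(-57/2) = 57/4 ≈ 14.250)
m = -1/61 (m = 6/(-9 - 357) = 6/(-366) = 6*(-1/366) = -1/61 ≈ -0.016393)
w(d) = -25 + 5/(8 + d) (w(d) = -25 + 5/(d + 8) = -25 + 5/(8 + d))
(-99336 + m) + w(J) = (-99336 - 1/61) + 5*(-39 - 5*57/4)/(8 + 57/4) = -6059497/61 + 5*(-39 - 285/4)/(89/4) = -6059497/61 + 5*(4/89)*(-441/4) = -6059497/61 - 2205/89 = -539429738/5429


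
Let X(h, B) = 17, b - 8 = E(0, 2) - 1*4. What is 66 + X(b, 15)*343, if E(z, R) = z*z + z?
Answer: 5897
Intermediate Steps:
E(z, R) = z + z**2 (E(z, R) = z**2 + z = z + z**2)
b = 4 (b = 8 + (0*(1 + 0) - 1*4) = 8 + (0*1 - 4) = 8 + (0 - 4) = 8 - 4 = 4)
66 + X(b, 15)*343 = 66 + 17*343 = 66 + 5831 = 5897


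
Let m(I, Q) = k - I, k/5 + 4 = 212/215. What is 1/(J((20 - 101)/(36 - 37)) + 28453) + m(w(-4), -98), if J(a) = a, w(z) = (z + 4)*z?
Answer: -18489989/1226962 ≈ -15.070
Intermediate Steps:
k = -648/43 (k = -20 + 5*(212/215) = -20 + 212/43 = -648/43 ≈ -15.070)
w(z) = z*(4 + z) (w(z) = (4 + z)*z = z*(4 + z))
m(I, Q) = -648/43 - I
1/(J((20 - 101)/(36 - 37)) + 28453) + m(w(-4), -98) = 1/((20 - 101)/(36 - 37) + 28453) + (-648/43 - (-4)*(4 - 4)) = 1/(-81/(-1) + 28453) + (-648/43 - (-4)*0) = 1/(-81*(-1) + 28453) + (-648/43 - 1*0) = 1/(81 + 28453) + (-648/43 + 0) = 1/28534 - 648/43 = -18489989/1226962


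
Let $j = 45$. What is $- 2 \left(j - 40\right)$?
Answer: $-10$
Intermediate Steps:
$- 2 \left(j - 40\right) = - 2 \left(45 - 40\right) = \left(-2\right) 5 = -10$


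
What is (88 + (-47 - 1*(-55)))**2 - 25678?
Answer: -16462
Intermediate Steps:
(88 + (-47 - 1*(-55)))**2 - 25678 = (88 + (-47 + 55))**2 - 25678 = (88 + 8)**2 - 25678 = 96**2 - 25678 = 9216 - 25678 = -16462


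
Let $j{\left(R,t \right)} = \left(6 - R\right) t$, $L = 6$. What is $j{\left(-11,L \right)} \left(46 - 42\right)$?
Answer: $408$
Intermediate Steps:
$j{\left(R,t \right)} = t \left(6 - R\right)$
$j{\left(-11,L \right)} \left(46 - 42\right) = 6 \left(6 - -11\right) \left(46 - 42\right) = 6 \left(6 + 11\right) 4 = 6 \cdot 17 \cdot 4 = 102 \cdot 4 = 408$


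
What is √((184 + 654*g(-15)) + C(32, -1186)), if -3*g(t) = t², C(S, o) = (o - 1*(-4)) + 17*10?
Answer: 3*I*√5542 ≈ 223.33*I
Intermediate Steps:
C(S, o) = 174 + o (C(S, o) = (o + 4) + 170 = (4 + o) + 170 = 174 + o)
g(t) = -t²/3
√((184 + 654*g(-15)) + C(32, -1186)) = √((184 + 654*(-⅓*(-15)²)) + (174 - 1186)) = √((184 + 654*(-⅓*225)) - 1012) = √((184 + 654*(-75)) - 1012) = √((184 - 49050) - 1012) = √(-48866 - 1012) = √(-49878) = 3*I*√5542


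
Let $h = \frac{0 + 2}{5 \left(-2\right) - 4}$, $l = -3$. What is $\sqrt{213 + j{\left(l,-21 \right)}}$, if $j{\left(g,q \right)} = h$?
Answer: $\frac{\sqrt{10430}}{7} \approx 14.59$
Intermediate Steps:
$h = - \frac{1}{7}$ ($h = \frac{2}{-10 - 4} = \frac{2}{-14} = 2 \left(- \frac{1}{14}\right) = - \frac{1}{7} \approx -0.14286$)
$j{\left(g,q \right)} = - \frac{1}{7}$
$\sqrt{213 + j{\left(l,-21 \right)}} = \sqrt{213 - \frac{1}{7}} = \sqrt{\frac{1490}{7}} = \frac{\sqrt{10430}}{7}$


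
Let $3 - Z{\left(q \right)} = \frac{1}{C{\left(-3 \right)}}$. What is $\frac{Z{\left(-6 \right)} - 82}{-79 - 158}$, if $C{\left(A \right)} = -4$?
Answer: $\frac{105}{316} \approx 0.33228$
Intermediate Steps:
$Z{\left(q \right)} = \frac{13}{4}$ ($Z{\left(q \right)} = 3 - \frac{1}{-4} = 3 - - \frac{1}{4} = 3 + \frac{1}{4} = \frac{13}{4}$)
$\frac{Z{\left(-6 \right)} - 82}{-79 - 158} = \frac{\frac{13}{4} - 82}{-79 - 158} = - \frac{315}{4 \left(-237\right)} = \left(- \frac{315}{4}\right) \left(- \frac{1}{237}\right) = \frac{105}{316}$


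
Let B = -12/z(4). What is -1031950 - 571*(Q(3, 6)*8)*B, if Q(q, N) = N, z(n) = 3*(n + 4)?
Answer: -1018246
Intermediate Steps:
z(n) = 12 + 3*n (z(n) = 3*(4 + n) = 12 + 3*n)
B = -1/2 (B = -12/(12 + 3*4) = -12/(12 + 12) = -12/24 = -12*1/24 = -1/2 ≈ -0.50000)
-1031950 - 571*(Q(3, 6)*8)*B = -1031950 - 571*(6*8)*(-1/2) = -1031950 - 571*48*(-1/2) = -1031950 - 571*(-24) = -1031950 - 1*(-13704) = -1031950 + 13704 = -1018246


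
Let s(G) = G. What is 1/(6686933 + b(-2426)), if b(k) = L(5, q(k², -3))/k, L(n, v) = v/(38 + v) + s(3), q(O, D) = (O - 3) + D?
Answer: 7139121204/47738825158256335 ≈ 1.4955e-7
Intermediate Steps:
q(O, D) = -3 + D + O (q(O, D) = (-3 + O) + D = -3 + D + O)
L(n, v) = 3 + v/(38 + v) (L(n, v) = v/(38 + v) + 3 = 3 + v/(38 + v))
b(k) = 2*(45 + 2*k²)/(k*(32 + k²)) (b(k) = (2*(57 + 2*(-3 - 3 + k²))/(38 + (-3 - 3 + k²)))/k = (2*(57 + 2*(-6 + k²))/(38 + (-6 + k²)))/k = (2*(57 + (-12 + 2*k²))/(32 + k²))/k = (2*(45 + 2*k²)/(32 + k²))/k = 2*(45 + 2*k²)/(k*(32 + k²)))
1/(6686933 + b(-2426)) = 1/(6686933 + 2*(45 + 2*(-2426)²)/(-2426*(32 + (-2426)²))) = 1/(6686933 + 2*(-1/2426)*(45 + 2*5885476)/(32 + 5885476)) = 1/(6686933 + 2*(-1/2426)*(45 + 11770952)/5885508) = 1/(6686933 + 2*(-1/2426)*(1/5885508)*11770997) = 1/(6686933 - 11770997/7139121204) = 1/(47738825158256335/7139121204) = 7139121204/47738825158256335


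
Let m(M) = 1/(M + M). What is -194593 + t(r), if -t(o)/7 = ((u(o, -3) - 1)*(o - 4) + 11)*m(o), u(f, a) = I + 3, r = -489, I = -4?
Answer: -190304975/978 ≈ -1.9459e+5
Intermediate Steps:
u(f, a) = -1 (u(f, a) = -4 + 3 = -1)
m(M) = 1/(2*M)
t(o) = -7*(19 - 2*o)/(2*o) (t(o) = -7*((-1 - 1)*(o - 4) + 11)*1/(2*o) = -7*(-2*(-4 + o) + 11)*1/(2*o) = -7*((8 - 2*o) + 11)*1/(2*o) = -7*(19 - 2*o)*1/(2*o) = -7*(19 - 2*o)/(2*o))
-194593 + t(r) = -194593 + (7 - 133/2/(-489)) = -194593 + (7 - 133/2*(-1/489)) = -194593 + (7 + 133/978) = -194593 + 6979/978 = -190304975/978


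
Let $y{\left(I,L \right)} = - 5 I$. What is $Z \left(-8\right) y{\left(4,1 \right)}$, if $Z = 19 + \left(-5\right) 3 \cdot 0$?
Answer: $3040$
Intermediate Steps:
$Z = 19$ ($Z = 19 - 0 = 19 + 0 = 19$)
$Z \left(-8\right) y{\left(4,1 \right)} = 19 \left(-8\right) \left(\left(-5\right) 4\right) = \left(-152\right) \left(-20\right) = 3040$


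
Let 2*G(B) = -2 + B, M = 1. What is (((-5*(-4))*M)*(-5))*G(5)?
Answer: -150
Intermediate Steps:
G(B) = -1 + B/2 (G(B) = (-2 + B)/2 = -1 + B/2)
(((-5*(-4))*M)*(-5))*G(5) = ((-5*(-4)*1)*(-5))*(-1 + (½)*5) = ((20*1)*(-5))*(-1 + 5/2) = (20*(-5))*(3/2) = -100*3/2 = -150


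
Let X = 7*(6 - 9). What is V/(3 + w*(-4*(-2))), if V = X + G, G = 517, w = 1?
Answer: 496/11 ≈ 45.091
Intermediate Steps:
X = -21 (X = 7*(-3) = -21)
V = 496 (V = -21 + 517 = 496)
V/(3 + w*(-4*(-2))) = 496/(3 + 1*(-4*(-2))) = 496/(3 + 1*8) = 496/(3 + 8) = 496/11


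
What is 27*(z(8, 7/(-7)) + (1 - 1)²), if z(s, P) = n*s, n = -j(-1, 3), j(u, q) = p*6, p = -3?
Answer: 3888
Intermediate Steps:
j(u, q) = -18 (j(u, q) = -3*6 = -18)
n = 18 (n = -1*(-18) = 18)
z(s, P) = 18*s
27*(z(8, 7/(-7)) + (1 - 1)²) = 27*(18*8 + (1 - 1)²) = 27*(144 + 0²) = 27*(144 + 0) = 27*144 = 3888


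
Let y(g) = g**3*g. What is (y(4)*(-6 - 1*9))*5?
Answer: -19200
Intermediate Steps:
y(g) = g**4
(y(4)*(-6 - 1*9))*5 = (4**4*(-6 - 1*9))*5 = (256*(-6 - 9))*5 = (256*(-15))*5 = -3840*5 = -19200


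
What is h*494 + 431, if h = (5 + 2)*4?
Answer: 14263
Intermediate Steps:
h = 28 (h = 7*4 = 28)
h*494 + 431 = 28*494 + 431 = 13832 + 431 = 14263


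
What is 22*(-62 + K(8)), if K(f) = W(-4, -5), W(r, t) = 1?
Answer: -1342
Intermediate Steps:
K(f) = 1
22*(-62 + K(8)) = 22*(-62 + 1) = 22*(-61) = -1342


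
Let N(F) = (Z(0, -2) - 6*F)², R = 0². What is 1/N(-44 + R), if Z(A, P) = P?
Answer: 1/68644 ≈ 1.4568e-5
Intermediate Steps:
R = 0
N(F) = (-2 - 6*F)²
1/N(-44 + R) = 1/(4*(1 + 3*(-44 + 0))²) = 1/(4*(1 + 3*(-44))²) = 1/(4*(1 - 132)²) = 1/(4*(-131)²) = 1/(4*17161) = 1/68644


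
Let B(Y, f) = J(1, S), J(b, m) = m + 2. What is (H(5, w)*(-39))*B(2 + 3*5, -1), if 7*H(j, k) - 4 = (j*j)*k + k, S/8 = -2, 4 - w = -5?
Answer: 18564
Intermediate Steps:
w = 9 (w = 4 - 1*(-5) = 4 + 5 = 9)
S = -16 (S = 8*(-2) = -16)
J(b, m) = 2 + m
H(j, k) = 4/7 + k/7 + k*j²/7 (H(j, k) = 4/7 + ((j*j)*k + k)/7 = 4/7 + (j²*k + k)/7 = 4/7 + (k*j² + k)/7 = 4/7 + (k + k*j²)/7 = 4/7 + (k/7 + k*j²/7) = 4/7 + k/7 + k*j²/7)
B(Y, f) = -14 (B(Y, f) = 2 - 16 = -14)
(H(5, w)*(-39))*B(2 + 3*5, -1) = ((4/7 + (⅐)*9 + (⅐)*9*5²)*(-39))*(-14) = ((4/7 + 9/7 + (⅐)*9*25)*(-39))*(-14) = ((4/7 + 9/7 + 225/7)*(-39))*(-14) = (34*(-39))*(-14) = -1326*(-14) = 18564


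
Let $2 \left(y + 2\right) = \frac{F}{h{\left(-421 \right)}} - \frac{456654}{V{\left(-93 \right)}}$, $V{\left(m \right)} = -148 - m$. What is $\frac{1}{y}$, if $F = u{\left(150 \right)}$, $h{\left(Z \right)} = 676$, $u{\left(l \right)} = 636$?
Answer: $\frac{1690}{7013281} \approx 0.00024097$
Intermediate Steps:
$F = 636$
$y = \frac{7013281}{1690}$ ($y = -2 + \frac{\frac{636}{676} - \frac{456654}{-148 - -93}}{2} = -2 + \frac{636 \cdot \frac{1}{676} - \frac{456654}{-148 + 93}}{2} = -2 + \frac{\frac{159}{169} - \frac{456654}{-55}}{2} = -2 + \frac{\frac{159}{169} - - \frac{41514}{5}}{2} = -2 + \frac{\frac{159}{169} + \frac{41514}{5}}{2} = -2 + \frac{1}{2} \cdot \frac{7016661}{845} = -2 + \frac{7016661}{1690} = \frac{7013281}{1690} \approx 4149.9$)
$\frac{1}{y} = \frac{1}{\frac{7013281}{1690}} = \frac{1690}{7013281}$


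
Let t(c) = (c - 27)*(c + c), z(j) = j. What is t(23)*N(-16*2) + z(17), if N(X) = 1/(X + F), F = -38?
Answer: 687/35 ≈ 19.629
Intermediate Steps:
t(c) = 2*c*(-27 + c) (t(c) = (-27 + c)*(2*c) = 2*c*(-27 + c))
N(X) = 1/(-38 + X) (N(X) = 1/(X - 38) = 1/(-38 + X))
t(23)*N(-16*2) + z(17) = (2*23*(-27 + 23))/(-38 - 16*2) + 17 = (2*23*(-4))/(-38 - 32) + 17 = -184/(-70) + 17 = -184*(-1/70) + 17 = 92/35 + 17 = 687/35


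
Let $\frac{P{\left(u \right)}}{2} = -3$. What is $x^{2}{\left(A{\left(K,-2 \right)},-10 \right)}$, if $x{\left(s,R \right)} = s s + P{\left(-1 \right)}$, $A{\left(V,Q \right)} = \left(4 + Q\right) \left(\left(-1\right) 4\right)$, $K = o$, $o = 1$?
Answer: $3364$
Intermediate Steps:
$K = 1$
$A{\left(V,Q \right)} = -16 - 4 Q$ ($A{\left(V,Q \right)} = \left(4 + Q\right) \left(-4\right) = -16 - 4 Q$)
$P{\left(u \right)} = -6$ ($P{\left(u \right)} = 2 \left(-3\right) = -6$)
$x{\left(s,R \right)} = -6 + s^{2}$ ($x{\left(s,R \right)} = s s - 6 = s^{2} - 6 = -6 + s^{2}$)
$x^{2}{\left(A{\left(K,-2 \right)},-10 \right)} = \left(-6 + \left(-16 - -8\right)^{2}\right)^{2} = \left(-6 + \left(-16 + 8\right)^{2}\right)^{2} = \left(-6 + \left(-8\right)^{2}\right)^{2} = \left(-6 + 64\right)^{2} = 58^{2} = 3364$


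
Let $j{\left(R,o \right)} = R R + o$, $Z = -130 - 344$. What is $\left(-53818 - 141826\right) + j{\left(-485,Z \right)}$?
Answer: $39107$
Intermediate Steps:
$Z = -474$
$j{\left(R,o \right)} = o + R^{2}$ ($j{\left(R,o \right)} = R^{2} + o = o + R^{2}$)
$\left(-53818 - 141826\right) + j{\left(-485,Z \right)} = \left(-53818 - 141826\right) - \left(474 - \left(-485\right)^{2}\right) = -195644 + \left(-474 + 235225\right) = -195644 + 234751 = 39107$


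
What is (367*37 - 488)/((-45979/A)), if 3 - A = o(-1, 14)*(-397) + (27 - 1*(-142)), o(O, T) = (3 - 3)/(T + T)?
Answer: 2173106/45979 ≈ 47.263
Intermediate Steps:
o(O, T) = 0 (o(O, T) = 0/((2*T)) = 0*(1/(2*T)) = 0)
A = -166 (A = 3 - (0*(-397) + (27 - 1*(-142))) = 3 - (0 + (27 + 142)) = 3 - (0 + 169) = 3 - 1*169 = 3 - 169 = -166)
(367*37 - 488)/((-45979/A)) = (367*37 - 488)/((-45979/(-166))) = (13579 - 488)/((-45979*(-1/166))) = 13091/(45979/166) = 13091*(166/45979) = 2173106/45979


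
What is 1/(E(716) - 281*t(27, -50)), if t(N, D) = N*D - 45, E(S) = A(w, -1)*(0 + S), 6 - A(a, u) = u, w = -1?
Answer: 1/397007 ≈ 2.5188e-6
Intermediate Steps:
A(a, u) = 6 - u
E(S) = 7*S (E(S) = (6 - 1*(-1))*(0 + S) = (6 + 1)*S = 7*S)
t(N, D) = -45 + D*N (t(N, D) = D*N - 45 = -45 + D*N)
1/(E(716) - 281*t(27, -50)) = 1/(7*716 - 281*(-45 - 50*27)) = 1/(5012 - 281*(-45 - 1350)) = 1/(5012 - 281*(-1395)) = 1/(5012 + 391995) = 1/397007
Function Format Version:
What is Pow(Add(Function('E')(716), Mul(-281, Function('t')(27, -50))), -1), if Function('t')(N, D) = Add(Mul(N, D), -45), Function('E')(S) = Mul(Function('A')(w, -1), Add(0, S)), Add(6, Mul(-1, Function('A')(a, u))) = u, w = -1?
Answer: Rational(1, 397007) ≈ 2.5188e-6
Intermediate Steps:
Function('A')(a, u) = Add(6, Mul(-1, u))
Function('E')(S) = Mul(7, S) (Function('E')(S) = Mul(Add(6, Mul(-1, -1)), Add(0, S)) = Mul(Add(6, 1), S) = Mul(7, S))
Function('t')(N, D) = Add(-45, Mul(D, N)) (Function('t')(N, D) = Add(Mul(D, N), -45) = Add(-45, Mul(D, N)))
Pow(Add(Function('E')(716), Mul(-281, Function('t')(27, -50))), -1) = Pow(Add(Mul(7, 716), Mul(-281, Add(-45, Mul(-50, 27)))), -1) = Pow(Add(5012, Mul(-281, Add(-45, -1350))), -1) = Pow(Add(5012, Mul(-281, -1395)), -1) = Pow(Add(5012, 391995), -1) = Pow(397007, -1) = Rational(1, 397007)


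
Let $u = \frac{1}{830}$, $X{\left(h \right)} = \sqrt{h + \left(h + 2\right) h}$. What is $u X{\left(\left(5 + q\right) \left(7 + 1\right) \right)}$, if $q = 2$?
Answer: $\frac{\sqrt{826}}{415} \approx 0.069254$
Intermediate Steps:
$X{\left(h \right)} = \sqrt{h + h \left(2 + h\right)}$ ($X{\left(h \right)} = \sqrt{h + \left(2 + h\right) h} = \sqrt{h + h \left(2 + h\right)}$)
$u = \frac{1}{830} \approx 0.0012048$
$u X{\left(\left(5 + q\right) \left(7 + 1\right) \right)} = \frac{\sqrt{\left(5 + 2\right) \left(7 + 1\right) \left(3 + \left(5 + 2\right) \left(7 + 1\right)\right)}}{830} = \frac{\sqrt{7 \cdot 8 \left(3 + 7 \cdot 8\right)}}{830} = \frac{\sqrt{56 \left(3 + 56\right)}}{830} = \frac{\sqrt{56 \cdot 59}}{830} = \frac{\sqrt{3304}}{830} = \frac{2 \sqrt{826}}{830} = \frac{\sqrt{826}}{415}$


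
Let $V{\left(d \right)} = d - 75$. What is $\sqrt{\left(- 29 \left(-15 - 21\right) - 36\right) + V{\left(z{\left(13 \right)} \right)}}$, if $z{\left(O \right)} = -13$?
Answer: $2 \sqrt{230} \approx 30.332$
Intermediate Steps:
$V{\left(d \right)} = -75 + d$ ($V{\left(d \right)} = d - 75 = -75 + d$)
$\sqrt{\left(- 29 \left(-15 - 21\right) - 36\right) + V{\left(z{\left(13 \right)} \right)}} = \sqrt{\left(- 29 \left(-15 - 21\right) - 36\right) - 88} = \sqrt{\left(\left(-29\right) \left(-36\right) - 36\right) - 88} = \sqrt{\left(1044 - 36\right) - 88} = \sqrt{1008 - 88} = \sqrt{920} = 2 \sqrt{230}$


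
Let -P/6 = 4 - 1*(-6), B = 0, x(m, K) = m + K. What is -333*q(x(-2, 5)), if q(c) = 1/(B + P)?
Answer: 111/20 ≈ 5.5500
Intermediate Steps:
x(m, K) = K + m
P = -60 (P = -6*(4 - 1*(-6)) = -6*(4 + 6) = -6*10 = -60)
q(c) = -1/60 (q(c) = 1/(0 - 60) = 1/(-60) = -1/60)
-333*q(x(-2, 5)) = -333*(-1/60) = 111/20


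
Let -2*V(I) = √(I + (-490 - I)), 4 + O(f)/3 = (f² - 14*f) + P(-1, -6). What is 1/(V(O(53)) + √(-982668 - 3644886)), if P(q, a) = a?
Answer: 2*I/(-2*√4627554 + 7*√10) ≈ -0.00046727*I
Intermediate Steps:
O(f) = -30 - 42*f + 3*f² (O(f) = -12 + 3*((f² - 14*f) - 6) = -12 + 3*(-6 + f² - 14*f) = -12 + (-18 - 42*f + 3*f²) = -30 - 42*f + 3*f²)
V(I) = -7*I*√10/2 (V(I) = -√(I + (-490 - I))/2 = -7*I*√10/2)
1/(V(O(53)) + √(-982668 - 3644886)) = 1/(-7*I*√10/2 + √(-982668 - 3644886)) = 1/(-7*I*√10/2 + √(-4627554)) = 1/(-7*I*√10/2 + I*√4627554) = 1/(I*√4627554 - 7*I*√10/2)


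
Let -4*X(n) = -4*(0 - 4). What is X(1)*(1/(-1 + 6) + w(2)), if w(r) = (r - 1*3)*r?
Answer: 36/5 ≈ 7.2000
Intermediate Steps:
X(n) = -4 (X(n) = -(-1)*(0 - 4) = -(-1)*(-4) = -¼*16 = -4)
w(r) = r*(-3 + r) (w(r) = (r - 3)*r = (-3 + r)*r = r*(-3 + r))
X(1)*(1/(-1 + 6) + w(2)) = -4*(1/(-1 + 6) + 2*(-3 + 2)) = -4*(1/5 + 2*(-1)) = -4*(⅕ - 2) = -4*(-9/5) = 36/5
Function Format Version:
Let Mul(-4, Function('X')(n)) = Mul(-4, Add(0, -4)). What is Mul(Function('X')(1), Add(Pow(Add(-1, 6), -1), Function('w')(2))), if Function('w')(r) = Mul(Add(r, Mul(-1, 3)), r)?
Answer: Rational(36, 5) ≈ 7.2000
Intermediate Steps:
Function('X')(n) = -4 (Function('X')(n) = Mul(Rational(-1, 4), Mul(-4, Add(0, -4))) = Mul(Rational(-1, 4), Mul(-4, -4)) = Mul(Rational(-1, 4), 16) = -4)
Function('w')(r) = Mul(r, Add(-3, r)) (Function('w')(r) = Mul(Add(r, -3), r) = Mul(Add(-3, r), r) = Mul(r, Add(-3, r)))
Mul(Function('X')(1), Add(Pow(Add(-1, 6), -1), Function('w')(2))) = Mul(-4, Add(Pow(Add(-1, 6), -1), Mul(2, Add(-3, 2)))) = Mul(-4, Add(Pow(5, -1), Mul(2, -1))) = Mul(-4, Add(Rational(1, 5), -2)) = Mul(-4, Rational(-9, 5)) = Rational(36, 5)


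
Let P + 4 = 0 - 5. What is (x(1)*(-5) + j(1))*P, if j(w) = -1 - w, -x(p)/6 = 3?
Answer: -792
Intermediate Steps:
x(p) = -18 (x(p) = -6*3 = -18)
P = -9 (P = -4 + (0 - 5) = -4 - 5 = -9)
(x(1)*(-5) + j(1))*P = (-18*(-5) + (-1 - 1*1))*(-9) = (90 + (-1 - 1))*(-9) = (90 - 2)*(-9) = 88*(-9) = -792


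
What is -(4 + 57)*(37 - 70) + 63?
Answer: 2076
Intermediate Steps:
-(4 + 57)*(37 - 70) + 63 = -61*(-33) + 63 = -1*(-2013) + 63 = 2013 + 63 = 2076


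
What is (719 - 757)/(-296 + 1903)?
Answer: -38/1607 ≈ -0.023647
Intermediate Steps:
(719 - 757)/(-296 + 1903) = -38/1607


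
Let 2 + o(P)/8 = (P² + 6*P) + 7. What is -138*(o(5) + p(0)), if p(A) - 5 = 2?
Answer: -67206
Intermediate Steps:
o(P) = 40 + 8*P² + 48*P (o(P) = -16 + 8*((P² + 6*P) + 7) = -16 + 8*(7 + P² + 6*P) = -16 + (56 + 8*P² + 48*P) = 40 + 8*P² + 48*P)
p(A) = 7 (p(A) = 5 + 2 = 7)
-138*(o(5) + p(0)) = -138*((40 + 8*5² + 48*5) + 7) = -138*((40 + 8*25 + 240) + 7) = -138*((40 + 200 + 240) + 7) = -138*(480 + 7) = -138*487 = -67206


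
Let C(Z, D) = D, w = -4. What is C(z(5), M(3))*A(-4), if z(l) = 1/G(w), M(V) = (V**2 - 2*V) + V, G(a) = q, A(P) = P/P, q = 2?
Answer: 6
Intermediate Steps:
A(P) = 1
G(a) = 2
M(V) = V**2 - V
z(l) = 1/2
C(z(5), M(3))*A(-4) = (3*(-1 + 3))*1 = (3*2)*1 = 6*1 = 6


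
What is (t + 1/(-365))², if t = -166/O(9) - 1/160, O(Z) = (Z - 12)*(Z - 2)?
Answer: 150028402225/2406491136 ≈ 62.343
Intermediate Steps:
O(Z) = (-12 + Z)*(-2 + Z)
t = 26539/3360 (t = -166/(24 + 9² - 14*9) - 1/160 = -166/(24 + 81 - 126) - 1*1/160 = -166/(-21) - 1/160 = -166*(-1/21) - 1/160 = 166/21 - 1/160 = 26539/3360 ≈ 7.8985)
(t + 1/(-365))² = (26539/3360 + 1/(-365))² = (26539/3360 - 1/365)² = (387335/49056)² = 150028402225/2406491136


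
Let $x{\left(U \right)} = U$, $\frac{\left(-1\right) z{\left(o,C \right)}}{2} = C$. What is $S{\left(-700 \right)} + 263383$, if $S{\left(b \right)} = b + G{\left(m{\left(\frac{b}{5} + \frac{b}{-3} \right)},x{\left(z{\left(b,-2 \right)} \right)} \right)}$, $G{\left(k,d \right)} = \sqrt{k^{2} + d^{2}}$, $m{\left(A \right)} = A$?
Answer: $262683 + \frac{4 \sqrt{4909}}{3} \approx 2.6278 \cdot 10^{5}$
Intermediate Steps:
$z{\left(o,C \right)} = - 2 C$
$G{\left(k,d \right)} = \sqrt{d^{2} + k^{2}}$
$S{\left(b \right)} = b + \sqrt{16 + \frac{4 b^{2}}{225}}$ ($S{\left(b \right)} = b + \sqrt{\left(\left(-2\right) \left(-2\right)\right)^{2} + \left(\frac{b}{5} + \frac{b}{-3}\right)^{2}} = b + \sqrt{4^{2} + \left(b \frac{1}{5} + b \left(- \frac{1}{3}\right)\right)^{2}} = b + \sqrt{16 + \left(\frac{b}{5} - \frac{b}{3}\right)^{2}} = b + \sqrt{16 + \left(- \frac{2 b}{15}\right)^{2}} = b + \sqrt{16 + \frac{4 b^{2}}{225}}$)
$S{\left(-700 \right)} + 263383 = \left(-700 + \frac{2 \sqrt{900 + \left(-700\right)^{2}}}{15}\right) + 263383 = \left(-700 + \frac{2 \sqrt{900 + 490000}}{15}\right) + 263383 = \left(-700 + \frac{2 \sqrt{490900}}{15}\right) + 263383 = \left(-700 + \frac{2 \cdot 10 \sqrt{4909}}{15}\right) + 263383 = \left(-700 + \frac{4 \sqrt{4909}}{3}\right) + 263383 = 262683 + \frac{4 \sqrt{4909}}{3}$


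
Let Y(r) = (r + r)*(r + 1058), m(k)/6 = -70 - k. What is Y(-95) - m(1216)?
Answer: -175254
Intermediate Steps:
m(k) = -420 - 6*k (m(k) = 6*(-70 - k) = -420 - 6*k)
Y(r) = 2*r*(1058 + r) (Y(r) = (2*r)*(1058 + r) = 2*r*(1058 + r))
Y(-95) - m(1216) = 2*(-95)*(1058 - 95) - (-420 - 6*1216) = 2*(-95)*963 - (-420 - 7296) = -182970 - 1*(-7716) = -182970 + 7716 = -175254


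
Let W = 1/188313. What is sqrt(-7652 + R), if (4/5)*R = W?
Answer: I*sqrt(1085414343997587)/376626 ≈ 87.476*I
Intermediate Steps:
W = 1/188313 ≈ 5.3103e-6
R = 5/753252 (R = (5/4)*(1/188313) = 5/753252 ≈ 6.6379e-6)
sqrt(-7652 + R) = sqrt(-7652 + 5/753252) = sqrt(-5763884299/753252) = I*sqrt(1085414343997587)/376626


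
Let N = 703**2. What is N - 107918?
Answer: 386291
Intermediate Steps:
N = 494209
N - 107918 = 494209 - 107918 = 386291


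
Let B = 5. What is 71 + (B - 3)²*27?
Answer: 179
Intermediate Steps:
71 + (B - 3)²*27 = 71 + (5 - 3)²*27 = 71 + 2²*27 = 71 + 4*27 = 71 + 108 = 179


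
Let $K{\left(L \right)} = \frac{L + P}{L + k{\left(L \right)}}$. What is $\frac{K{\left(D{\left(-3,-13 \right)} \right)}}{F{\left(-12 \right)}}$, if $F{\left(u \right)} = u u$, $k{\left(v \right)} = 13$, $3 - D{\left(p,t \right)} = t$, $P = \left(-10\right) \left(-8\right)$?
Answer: $\frac{2}{87} \approx 0.022988$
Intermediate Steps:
$P = 80$
$D{\left(p,t \right)} = 3 - t$
$K{\left(L \right)} = \frac{80 + L}{13 + L}$ ($K{\left(L \right)} = \frac{L + 80}{L + 13} = \frac{80 + L}{13 + L}$)
$F{\left(u \right)} = u^{2}$
$\frac{K{\left(D{\left(-3,-13 \right)} \right)}}{F{\left(-12 \right)}} = \frac{\frac{1}{13 + \left(3 - -13\right)} \left(80 + \left(3 - -13\right)\right)}{\left(-12\right)^{2}} = \frac{\frac{1}{13 + \left(3 + 13\right)} \left(80 + \left(3 + 13\right)\right)}{144} = \frac{80 + 16}{13 + 16} \cdot \frac{1}{144} = \frac{1}{29} \cdot 96 \cdot \frac{1}{144} = \frac{96}{29} \cdot \frac{1}{144} = \frac{2}{87}$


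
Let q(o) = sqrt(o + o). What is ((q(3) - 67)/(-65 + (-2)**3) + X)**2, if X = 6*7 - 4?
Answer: (2841 - sqrt(6))**2/5329 ≈ 1512.0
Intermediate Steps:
X = 38 (X = 42 - 4 = 38)
q(o) = sqrt(2)*sqrt(o) (q(o) = sqrt(2*o) = sqrt(2)*sqrt(o))
((q(3) - 67)/(-65 + (-2)**3) + X)**2 = ((sqrt(2)*sqrt(3) - 67)/(-65 + (-2)**3) + 38)**2 = ((sqrt(6) - 67)/(-65 - 8) + 38)**2 = ((-67 + sqrt(6))/(-73) + 38)**2 = ((-67 + sqrt(6))*(-1/73) + 38)**2 = ((67/73 - sqrt(6)/73) + 38)**2 = (2841/73 - sqrt(6)/73)**2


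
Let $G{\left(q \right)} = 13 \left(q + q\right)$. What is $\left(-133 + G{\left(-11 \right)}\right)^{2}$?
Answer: $175561$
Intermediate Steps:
$G{\left(q \right)} = 26 q$ ($G{\left(q \right)} = 13 \cdot 2 q = 26 q$)
$\left(-133 + G{\left(-11 \right)}\right)^{2} = \left(-133 + 26 \left(-11\right)\right)^{2} = \left(-133 - 286\right)^{2} = \left(-419\right)^{2} = 175561$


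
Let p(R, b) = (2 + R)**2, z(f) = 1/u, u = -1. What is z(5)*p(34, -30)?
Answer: -1296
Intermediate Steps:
z(f) = -1 (z(f) = 1/(-1) = -1)
z(5)*p(34, -30) = -(2 + 34)**2 = -1*36**2 = -1*1296 = -1296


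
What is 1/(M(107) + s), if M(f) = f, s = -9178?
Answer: -1/9071 ≈ -0.00011024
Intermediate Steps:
1/(M(107) + s) = 1/(107 - 9178) = 1/(-9071) = -1/9071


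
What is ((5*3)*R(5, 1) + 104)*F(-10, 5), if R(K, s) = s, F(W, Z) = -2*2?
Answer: -476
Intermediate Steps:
F(W, Z) = -4
((5*3)*R(5, 1) + 104)*F(-10, 5) = ((5*3)*1 + 104)*(-4) = (15*1 + 104)*(-4) = (15 + 104)*(-4) = 119*(-4) = -476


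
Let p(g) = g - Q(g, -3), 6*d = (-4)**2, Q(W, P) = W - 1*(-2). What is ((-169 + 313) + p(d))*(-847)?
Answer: -120274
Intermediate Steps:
Q(W, P) = 2 + W (Q(W, P) = W + 2 = 2 + W)
d = 8/3 (d = (1/6)*(-4)**2 = (1/6)*16 = 8/3 ≈ 2.6667)
p(g) = -2 (p(g) = g - (2 + g) = g + (-2 - g) = -2)
((-169 + 313) + p(d))*(-847) = ((-169 + 313) - 2)*(-847) = (144 - 2)*(-847) = 142*(-847) = -120274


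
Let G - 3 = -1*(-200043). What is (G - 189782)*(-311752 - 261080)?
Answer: -5879547648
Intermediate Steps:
G = 200046 (G = 3 - 1*(-200043) = 3 + 200043 = 200046)
(G - 189782)*(-311752 - 261080) = (200046 - 189782)*(-311752 - 261080) = 10264*(-572832) = -5879547648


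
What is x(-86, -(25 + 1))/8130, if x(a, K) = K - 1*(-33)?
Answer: 7/8130 ≈ 0.00086101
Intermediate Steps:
x(a, K) = 33 + K (x(a, K) = K + 33 = 33 + K)
x(-86, -(25 + 1))/8130 = (33 - (25 + 1))/8130 = (33 - 1*26)*(1/8130) = (33 - 26)*(1/8130) = 7*(1/8130) = 7/8130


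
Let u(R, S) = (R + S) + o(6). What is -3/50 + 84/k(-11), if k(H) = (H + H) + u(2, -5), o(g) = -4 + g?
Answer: -4269/1150 ≈ -3.7122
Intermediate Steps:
u(R, S) = 2 + R + S (u(R, S) = (R + S) + (-4 + 6) = (R + S) + 2 = 2 + R + S)
k(H) = -1 + 2*H (k(H) = (H + H) + (2 + 2 - 5) = 2*H - 1 = -1 + 2*H)
-3/50 + 84/k(-11) = -3/50 + 84/(-1 + 2*(-11)) = -3*1/50 + 84/(-1 - 22) = -3/50 + 84/(-23) = -3/50 + 84*(-1/23) = -3/50 - 84/23 = -4269/1150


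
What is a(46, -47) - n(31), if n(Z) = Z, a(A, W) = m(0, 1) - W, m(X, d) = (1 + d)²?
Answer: 20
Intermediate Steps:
a(A, W) = 4 - W (a(A, W) = (1 + 1)² - W = 2² - W = 4 - W)
a(46, -47) - n(31) = (4 - 1*(-47)) - 1*31 = (4 + 47) - 31 = 51 - 31 = 20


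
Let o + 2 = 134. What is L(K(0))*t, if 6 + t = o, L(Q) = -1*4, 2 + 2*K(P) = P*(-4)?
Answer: -504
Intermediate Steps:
K(P) = -1 - 2*P (K(P) = -1 + (P*(-4))/2 = -1 + (-4*P)/2 = -1 - 2*P)
L(Q) = -4
o = 132 (o = -2 + 134 = 132)
t = 126 (t = -6 + 132 = 126)
L(K(0))*t = -4*126 = -504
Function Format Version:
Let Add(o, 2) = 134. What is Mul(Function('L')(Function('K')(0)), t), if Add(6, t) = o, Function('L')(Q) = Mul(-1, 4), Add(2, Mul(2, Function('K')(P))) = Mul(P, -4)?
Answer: -504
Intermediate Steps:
Function('K')(P) = Add(-1, Mul(-2, P)) (Function('K')(P) = Add(-1, Mul(Rational(1, 2), Mul(P, -4))) = Add(-1, Mul(Rational(1, 2), Mul(-4, P))) = Add(-1, Mul(-2, P)))
Function('L')(Q) = -4
o = 132 (o = Add(-2, 134) = 132)
t = 126 (t = Add(-6, 132) = 126)
Mul(Function('L')(Function('K')(0)), t) = Mul(-4, 126) = -504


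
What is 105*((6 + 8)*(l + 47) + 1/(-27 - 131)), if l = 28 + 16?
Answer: 21135555/158 ≈ 1.3377e+5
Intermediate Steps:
l = 44
105*((6 + 8)*(l + 47) + 1/(-27 - 131)) = 105*((6 + 8)*(44 + 47) + 1/(-27 - 131)) = 105*(14*91 + 1/(-158)) = 105*(1274 - 1/158) = 105*(201291/158) = 21135555/158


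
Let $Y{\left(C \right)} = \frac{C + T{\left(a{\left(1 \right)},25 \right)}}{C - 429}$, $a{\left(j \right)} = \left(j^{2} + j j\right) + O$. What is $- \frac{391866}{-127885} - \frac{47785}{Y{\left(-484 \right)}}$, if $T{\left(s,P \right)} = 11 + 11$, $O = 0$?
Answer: $- \frac{507195273803}{5371170} \approx -94429.0$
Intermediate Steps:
$a{\left(j \right)} = 2 j^{2}$ ($a{\left(j \right)} = \left(j^{2} + j j\right) + 0 = \left(j^{2} + j^{2}\right) + 0 = 2 j^{2} + 0 = 2 j^{2}$)
$T{\left(s,P \right)} = 22$
$Y{\left(C \right)} = \frac{22 + C}{-429 + C}$ ($Y{\left(C \right)} = \frac{C + 22}{C - 429} = \frac{22 + C}{-429 + C}$)
$- \frac{391866}{-127885} - \frac{47785}{Y{\left(-484 \right)}} = - \frac{391866}{-127885} - \frac{47785}{\frac{1}{-429 - 484} \left(22 - 484\right)} = \left(-391866\right) \left(- \frac{1}{127885}\right) - \frac{47785}{\frac{1}{-913} \left(-462\right)} = \frac{391866}{127885} - \frac{47785}{\left(- \frac{1}{913}\right) \left(-462\right)} = \frac{391866}{127885} - \frac{47785}{\frac{42}{83}} = \frac{391866}{127885} - \frac{3966155}{42} = - \frac{507195273803}{5371170}$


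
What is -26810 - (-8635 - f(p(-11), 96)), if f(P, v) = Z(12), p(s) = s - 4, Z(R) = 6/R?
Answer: -36349/2 ≈ -18175.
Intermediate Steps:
p(s) = -4 + s
f(P, v) = 1/2 (f(P, v) = 6/12 = 6*(1/12) = 1/2)
-26810 - (-8635 - f(p(-11), 96)) = -26810 - (-8635 - 1*1/2) = -26810 - (-8635 - 1/2) = -26810 - 1*(-17271/2) = -26810 + 17271/2 = -36349/2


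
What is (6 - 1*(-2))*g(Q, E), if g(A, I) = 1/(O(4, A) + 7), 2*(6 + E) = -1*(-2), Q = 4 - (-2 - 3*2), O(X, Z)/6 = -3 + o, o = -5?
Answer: -8/41 ≈ -0.19512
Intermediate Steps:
O(X, Z) = -48 (O(X, Z) = 6*(-3 - 5) = 6*(-8) = -48)
Q = 12 (Q = 4 - (-2 - 6) = 4 - 1*(-8) = 4 + 8 = 12)
E = -5 (E = -6 + (-1*(-2))/2 = -6 + (½)*2 = -6 + 1 = -5)
g(A, I) = -1/41 (g(A, I) = 1/(-48 + 7) = 1/(-41) = -1/41)
(6 - 1*(-2))*g(Q, E) = (6 - 1*(-2))*(-1/41) = (6 + 2)*(-1/41) = 8*(-1/41) = -8/41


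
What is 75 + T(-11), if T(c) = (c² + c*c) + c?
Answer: 306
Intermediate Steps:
T(c) = c + 2*c² (T(c) = (c² + c²) + c = 2*c² + c = c + 2*c²)
75 + T(-11) = 75 - 11*(1 + 2*(-11)) = 75 - 11*(1 - 22) = 75 - 11*(-21) = 75 + 231 = 306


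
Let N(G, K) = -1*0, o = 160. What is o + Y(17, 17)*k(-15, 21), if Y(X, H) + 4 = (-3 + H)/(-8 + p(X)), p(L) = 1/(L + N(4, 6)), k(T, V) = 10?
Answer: 2764/27 ≈ 102.37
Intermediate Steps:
N(G, K) = 0
p(L) = 1/L (p(L) = 1/(L + 0) = 1/L)
Y(X, H) = -4 + (-3 + H)/(-8 + 1/X)
o + Y(17, 17)*k(-15, 21) = 160 + ((4 - 1*17*(29 + 17))/(-1 + 8*17))*10 = 160 + ((4 - 1*17*46)/(-1 + 136))*10 = 160 + ((4 - 782)/135)*10 = 160 + ((1/135)*(-778))*10 = 160 - 778/135*10 = 160 - 1556/27 = 2764/27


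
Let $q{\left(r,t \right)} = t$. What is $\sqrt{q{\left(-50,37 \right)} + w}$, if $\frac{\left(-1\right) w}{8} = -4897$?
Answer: $3 \sqrt{4357} \approx 198.02$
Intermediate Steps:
$w = 39176$ ($w = \left(-8\right) \left(-4897\right) = 39176$)
$\sqrt{q{\left(-50,37 \right)} + w} = \sqrt{37 + 39176} = \sqrt{39213} = 3 \sqrt{4357}$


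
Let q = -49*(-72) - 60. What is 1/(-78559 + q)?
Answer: -1/75091 ≈ -1.3317e-5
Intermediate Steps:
q = 3468 (q = 3528 - 60 = 3468)
1/(-78559 + q) = 1/(-78559 + 3468) = 1/(-75091) = -1/75091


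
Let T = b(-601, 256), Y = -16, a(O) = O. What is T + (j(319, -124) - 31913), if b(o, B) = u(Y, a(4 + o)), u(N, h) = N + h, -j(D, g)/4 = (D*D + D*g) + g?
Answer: -280850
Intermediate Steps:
j(D, g) = -4*g - 4*D**2 - 4*D*g (j(D, g) = -4*((D*D + D*g) + g) = -4*((D**2 + D*g) + g) = -4*(g + D**2 + D*g) = -4*g - 4*D**2 - 4*D*g)
b(o, B) = -12 + o (b(o, B) = -16 + (4 + o) = -12 + o)
T = -613 (T = -12 - 601 = -613)
T + (j(319, -124) - 31913) = -613 + ((-4*(-124) - 4*319**2 - 4*319*(-124)) - 31913) = -613 + ((496 - 4*101761 + 158224) - 31913) = -613 + ((496 - 407044 + 158224) - 31913) = -613 + (-248324 - 31913) = -613 - 280237 = -280850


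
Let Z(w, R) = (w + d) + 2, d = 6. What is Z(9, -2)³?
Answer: 4913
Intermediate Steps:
Z(w, R) = 8 + w (Z(w, R) = (w + 6) + 2 = (6 + w) + 2 = 8 + w)
Z(9, -2)³ = (8 + 9)³ = 17³ = 4913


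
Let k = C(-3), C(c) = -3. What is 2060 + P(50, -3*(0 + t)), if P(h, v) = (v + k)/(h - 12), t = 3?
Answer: 39134/19 ≈ 2059.7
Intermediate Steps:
k = -3
P(h, v) = (-3 + v)/(-12 + h) (P(h, v) = (v - 3)/(h - 12) = (-3 + v)/(-12 + h))
2060 + P(50, -3*(0 + t)) = 2060 + (-3 - 3*(0 + 3))/(-12 + 50) = 2060 + (-3 - 3*3)/38 = 2060 + (-3 - 9)/38 = 2060 + (1/38)*(-12) = 2060 - 6/19 = 39134/19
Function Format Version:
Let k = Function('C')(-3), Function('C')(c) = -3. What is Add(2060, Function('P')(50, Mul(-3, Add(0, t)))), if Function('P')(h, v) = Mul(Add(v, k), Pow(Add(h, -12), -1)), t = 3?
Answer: Rational(39134, 19) ≈ 2059.7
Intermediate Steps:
k = -3
Function('P')(h, v) = Mul(Pow(Add(-12, h), -1), Add(-3, v)) (Function('P')(h, v) = Mul(Add(v, -3), Pow(Add(h, -12), -1)) = Mul(Add(-3, v), Pow(Add(-12, h), -1)) = Mul(Pow(Add(-12, h), -1), Add(-3, v)))
Add(2060, Function('P')(50, Mul(-3, Add(0, t)))) = Add(2060, Mul(Pow(Add(-12, 50), -1), Add(-3, Mul(-3, Add(0, 3))))) = Add(2060, Mul(Pow(38, -1), Add(-3, Mul(-3, 3)))) = Add(2060, Mul(Rational(1, 38), Add(-3, -9))) = Add(2060, Mul(Rational(1, 38), -12)) = Add(2060, Rational(-6, 19)) = Rational(39134, 19)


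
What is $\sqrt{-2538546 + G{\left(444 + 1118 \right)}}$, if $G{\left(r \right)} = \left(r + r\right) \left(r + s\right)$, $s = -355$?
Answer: $\sqrt{1232122} \approx 1110.0$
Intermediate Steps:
$G{\left(r \right)} = 2 r \left(-355 + r\right)$ ($G{\left(r \right)} = \left(r + r\right) \left(r - 355\right) = 2 r \left(-355 + r\right)$)
$\sqrt{-2538546 + G{\left(444 + 1118 \right)}} = \sqrt{-2538546 + 2 \left(444 + 1118\right) \left(-355 + \left(444 + 1118\right)\right)} = \sqrt{-2538546 + 2 \cdot 1562 \left(-355 + 1562\right)} = \sqrt{-2538546 + 2 \cdot 1562 \cdot 1207} = \sqrt{-2538546 + 3770668} = \sqrt{1232122}$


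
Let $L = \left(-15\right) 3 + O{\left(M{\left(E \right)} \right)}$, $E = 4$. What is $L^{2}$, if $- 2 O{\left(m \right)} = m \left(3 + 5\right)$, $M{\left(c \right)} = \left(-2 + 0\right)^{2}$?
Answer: $3721$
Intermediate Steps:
$M{\left(c \right)} = 4$ ($M{\left(c \right)} = \left(-2\right)^{2} = 4$)
$O{\left(m \right)} = - 4 m$ ($O{\left(m \right)} = - \frac{m \left(3 + 5\right)}{2} = - \frac{m 8}{2} = - \frac{8 m}{2} = - 4 m$)
$L = -61$ ($L = \left(-15\right) 3 - 16 = -45 - 16 = -61$)
$L^{2} = \left(-61\right)^{2} = 3721$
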